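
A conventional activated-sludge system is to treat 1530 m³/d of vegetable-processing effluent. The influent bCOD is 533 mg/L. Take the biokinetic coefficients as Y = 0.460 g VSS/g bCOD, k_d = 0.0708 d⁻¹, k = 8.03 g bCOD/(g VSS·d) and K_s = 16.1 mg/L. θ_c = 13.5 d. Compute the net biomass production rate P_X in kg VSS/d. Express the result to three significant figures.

For a completely mixed reactor with recycle the Lawrence–McCarty relation gives S = K_s·(1 + k_d·θ_c) / [θ_c·(Y·k − k_d) − 1] = 16.1 × (1 + 0.0708 × 13.5) / [13.5 × (0.460 × 8.03 − 0.0708) − 1] = 31.49 / 47.91 = 0.6572 mg/L.
Y_obs = Y / (1 + k_d θ_c) = 0.460 / (1 + 0.0708 × 13.5) = 0.460 / 1.956 = 0.2352.
ΔS = 533 − 0.657 = 532.3 mg/L, so the substrate removal rate is 1530 × 532.3/1000 = 814.5 kg bCOD/d.
So the net sludge growth is P_X = 0.2352 × 814.5 = 191.6 kg VSS/d.

P_X ≈ 192 kg VSS/d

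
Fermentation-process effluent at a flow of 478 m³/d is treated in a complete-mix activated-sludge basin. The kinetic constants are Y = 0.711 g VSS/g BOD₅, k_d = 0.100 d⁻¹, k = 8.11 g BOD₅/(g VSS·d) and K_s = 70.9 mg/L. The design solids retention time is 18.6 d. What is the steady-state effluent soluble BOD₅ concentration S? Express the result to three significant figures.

S ≈ 1.94 mg/L

Effluent substrate depends only on kinetics and SRT: S = K_s(1 + k_d θ_c) / [θ_c(Yk − k_d) − 1] = 70.9 × (1 + 0.100 × 18.6) / [18.6 × (0.711 × 8.11 − 0.100) − 1] = 202.8 / 104.4 = 1.942 mg/L.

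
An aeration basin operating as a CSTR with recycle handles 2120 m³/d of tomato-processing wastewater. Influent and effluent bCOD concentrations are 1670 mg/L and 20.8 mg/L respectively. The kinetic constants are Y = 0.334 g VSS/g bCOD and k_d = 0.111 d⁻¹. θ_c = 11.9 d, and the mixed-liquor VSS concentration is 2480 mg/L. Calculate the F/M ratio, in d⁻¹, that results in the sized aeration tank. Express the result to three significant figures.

F/M ≈ 0.591 d⁻¹

Rearranging the biomass balance for a CMAS with decay, V = Y·Q·ΔS·θ_c / [X·(1+k_d θ_c)] = 0.334 × 2120 × (1670 − 20.8) × 11.9 / [2480 × (1 + 0.111 × 11.9)] = 1.39×10^7 / 5756 = 2414 m³.
Food-to-microorganism ratio F/M = Q S₀ / (V X) = 2120 × 1670 / (2414 × 2480) = 0.5913 d⁻¹.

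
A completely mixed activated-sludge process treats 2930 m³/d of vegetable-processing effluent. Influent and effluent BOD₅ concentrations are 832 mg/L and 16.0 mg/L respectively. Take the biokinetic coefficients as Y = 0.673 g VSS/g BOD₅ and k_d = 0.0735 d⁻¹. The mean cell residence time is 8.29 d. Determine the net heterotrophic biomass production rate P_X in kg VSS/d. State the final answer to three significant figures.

Observed yield with endogenous decay: Y_obs = Y / (1 + k_d·θ_c) = 0.673 / (1 + 0.0735 × 8.29) = 0.673 / 1.609 = 0.4182 g VSS/g BOD₅.
ΔS = 832 − 16.0 = 816.0 mg/L, so the substrate removal rate is 2930 × 816.0/1000 = 2391 kg BOD₅/d.
Net biomass production P_X = Y_obs × Q·(S₀ − S) = 0.4182 × 2391 = 999.8 kg VSS/d.

P_X ≈ 1000 kg VSS/d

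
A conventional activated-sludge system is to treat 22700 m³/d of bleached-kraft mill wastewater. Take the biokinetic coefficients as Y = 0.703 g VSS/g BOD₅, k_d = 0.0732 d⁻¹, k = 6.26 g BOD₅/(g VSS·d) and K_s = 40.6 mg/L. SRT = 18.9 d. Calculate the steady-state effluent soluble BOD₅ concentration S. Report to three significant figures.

From the Monod/SRT balance for a CMAS, S = K_s·(1+k_d θ_c)/[θ_c·(Y k − k_d) − 1] = 40.6 × (1 + 0.0732 × 18.9) / [18.9 × (0.703 × 6.26 − 0.0732) − 1] = 96.77 / 80.79 = 1.198 mg/L.

S ≈ 1.20 mg/L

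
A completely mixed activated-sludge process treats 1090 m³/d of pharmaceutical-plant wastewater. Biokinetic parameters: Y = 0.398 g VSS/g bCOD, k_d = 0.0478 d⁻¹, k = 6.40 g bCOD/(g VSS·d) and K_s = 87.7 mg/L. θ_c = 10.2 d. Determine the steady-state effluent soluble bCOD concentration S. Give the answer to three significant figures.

S ≈ 5.33 mg/L

Effluent substrate depends only on kinetics and SRT: S = K_s(1 + k_d θ_c) / [θ_c(Yk − k_d) − 1] = 87.7 × (1 + 0.0478 × 10.2) / [10.2 × (0.398 × 6.40 − 0.0478) − 1] = 130.5 / 24.49 = 5.326 mg/L.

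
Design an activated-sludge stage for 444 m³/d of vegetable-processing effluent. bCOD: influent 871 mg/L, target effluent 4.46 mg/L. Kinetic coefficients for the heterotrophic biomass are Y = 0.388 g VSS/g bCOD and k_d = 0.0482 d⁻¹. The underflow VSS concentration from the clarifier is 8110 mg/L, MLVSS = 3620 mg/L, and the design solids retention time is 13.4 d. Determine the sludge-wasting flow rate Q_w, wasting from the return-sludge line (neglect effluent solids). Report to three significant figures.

From the SRT design equation V = Y Q (S₀−S) θ_c / [X (1 + k_d θ_c)] = 0.388 × 444 × (871 − 4.46) × 13.4 / [3620 × (1 + 0.0482 × 13.4)] = 2×10^6 / 5958 = 335.7 m³.
Q_w = (V·X)/(θ_c X_r) = 335.7 × 3620 / (13.4 × 8110) = 11.18 m³/d.

Q_w ≈ 11.2 m³/d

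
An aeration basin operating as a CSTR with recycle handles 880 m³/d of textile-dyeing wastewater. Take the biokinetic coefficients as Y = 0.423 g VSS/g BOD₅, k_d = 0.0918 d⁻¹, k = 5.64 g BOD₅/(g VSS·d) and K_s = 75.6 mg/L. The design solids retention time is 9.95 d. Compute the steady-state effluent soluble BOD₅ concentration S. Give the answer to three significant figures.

S ≈ 6.63 mg/L

For a completely mixed reactor with recycle the Lawrence–McCarty relation gives S = K_s·(1 + k_d·θ_c) / [θ_c·(Y·k − k_d) − 1] = 75.6 × (1 + 0.0918 × 9.95) / [9.95 × (0.423 × 5.64 − 0.0918) − 1] = 144.7 / 21.82 = 6.628 mg/L.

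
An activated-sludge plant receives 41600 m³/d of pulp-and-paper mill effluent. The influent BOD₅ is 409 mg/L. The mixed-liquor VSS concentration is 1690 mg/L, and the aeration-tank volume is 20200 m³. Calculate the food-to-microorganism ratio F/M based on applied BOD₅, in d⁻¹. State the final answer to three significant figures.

Food-to-microorganism ratio F/M = Q S₀ / (V X) = 41600 × 409 / (20200 × 1690) = 0.4984 d⁻¹.

F/M ≈ 0.498 d⁻¹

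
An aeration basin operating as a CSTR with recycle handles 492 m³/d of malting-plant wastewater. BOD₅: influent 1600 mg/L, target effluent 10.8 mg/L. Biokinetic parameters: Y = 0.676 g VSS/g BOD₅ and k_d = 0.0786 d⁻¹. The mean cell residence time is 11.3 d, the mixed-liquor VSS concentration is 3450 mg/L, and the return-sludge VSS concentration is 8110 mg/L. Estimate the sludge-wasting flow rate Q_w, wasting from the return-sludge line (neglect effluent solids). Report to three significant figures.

From the SRT design equation V = Y Q (S₀−S) θ_c / [X (1 + k_d θ_c)] = 0.676 × 492 × (1600 − 10.8) × 11.3 / [3450 × (1 + 0.0786 × 11.3)] = 5.97×10^6 / 6514 = 916.9 m³.
θ_c = V·X/(Q_w·X_r) when wasting from the recycle, so Q_w = V·X/(θ_c·X_r) = 916.9 × 3450 / (11.3 × 8110) = 34.52 m³/d.

Q_w ≈ 34.5 m³/d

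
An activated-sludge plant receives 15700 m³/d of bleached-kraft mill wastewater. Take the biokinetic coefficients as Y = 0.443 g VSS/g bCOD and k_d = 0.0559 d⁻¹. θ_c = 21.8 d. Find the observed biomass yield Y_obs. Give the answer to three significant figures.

Y_obs = Y / (1 + k_d θ_c) = 0.443 / (1 + 0.0559 × 21.8) = 0.443 / 2.219 = 0.1997.

Y_obs ≈ 0.200 g VSS/g bCOD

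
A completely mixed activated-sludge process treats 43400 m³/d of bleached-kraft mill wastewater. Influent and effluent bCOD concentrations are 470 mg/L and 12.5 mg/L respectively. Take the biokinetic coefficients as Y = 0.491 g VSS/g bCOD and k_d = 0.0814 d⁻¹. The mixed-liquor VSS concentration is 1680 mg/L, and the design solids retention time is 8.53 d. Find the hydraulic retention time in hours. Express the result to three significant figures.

τ ≈ 16.2 h

From the SRT design equation V = Y Q (S₀−S) θ_c / [X (1 + k_d θ_c)] = 0.491 × 43400 × (470 − 12.5) × 8.53 / [1680 × (1 + 0.0814 × 8.53)] = 8.32×10^7 / 2846 = 29215 m³.
HRT = V/Q = 29215 m³ / 43400 m³·d⁻¹ = 0.6731 d × 24 = 16.16 h.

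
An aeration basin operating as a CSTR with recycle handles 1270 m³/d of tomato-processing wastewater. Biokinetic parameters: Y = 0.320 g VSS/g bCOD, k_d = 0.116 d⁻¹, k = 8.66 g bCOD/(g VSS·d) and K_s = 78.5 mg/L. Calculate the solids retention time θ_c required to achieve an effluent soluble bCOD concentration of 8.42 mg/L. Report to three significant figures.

θ_c ≈ 6.56 d

Specific growth rate at S = 8.42 mg/L: μ = YkS/(K_s+S) = 0.320·8.66·8.42/(78.5+8.42) = 0.2684 d⁻¹.
θ_c = 1/(μ − k_d) = 1/(0.2684 − 0.116) = 1/0.1524 = 6.560 d.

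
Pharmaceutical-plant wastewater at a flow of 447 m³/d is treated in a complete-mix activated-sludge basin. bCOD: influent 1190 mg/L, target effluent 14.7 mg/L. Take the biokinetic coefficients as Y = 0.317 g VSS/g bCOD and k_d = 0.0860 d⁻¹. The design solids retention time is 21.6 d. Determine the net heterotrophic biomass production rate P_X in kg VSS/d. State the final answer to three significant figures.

Correct the yield for decay: Y_obs = Y/(1 + k_d θ_c) = 0.317 / (1 + 0.0860 × 21.6) = 0.317 / 2.858 = 0.1109.
Substrate removed = Q·(S₀ − S) = 447 m³/d × (1190 − 14.7) g/m³ = 5.25×10^5 g/d = 525.4 kg/d.
P_X = Y_obs · Q(S₀ − S) = 0.1109 × 525.4 = 58.28 kg VSS/d.

P_X ≈ 58.3 kg VSS/d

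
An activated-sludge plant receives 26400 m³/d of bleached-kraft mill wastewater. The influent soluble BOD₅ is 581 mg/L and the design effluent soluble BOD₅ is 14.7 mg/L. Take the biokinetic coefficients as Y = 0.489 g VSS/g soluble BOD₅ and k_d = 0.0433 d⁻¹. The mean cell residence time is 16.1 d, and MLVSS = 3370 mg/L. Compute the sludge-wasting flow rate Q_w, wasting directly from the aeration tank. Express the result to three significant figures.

Steady-state biomass mass balance: V·X·(1 + k_d·θ_c) = Y·Q·(S₀ − S)·θ_c, so V = 0.489 × 26400 × (581 − 14.7) × 16.1 / [3370 × (1 + 0.0433 × 16.1)] = 1.18×10^8 / 5719 = 20580 m³.
For wasting at MLVSS concentration, Q_w = V/θ_c = 20580/16.1 = 1278 m³/d.

Q_w ≈ 1280 m³/d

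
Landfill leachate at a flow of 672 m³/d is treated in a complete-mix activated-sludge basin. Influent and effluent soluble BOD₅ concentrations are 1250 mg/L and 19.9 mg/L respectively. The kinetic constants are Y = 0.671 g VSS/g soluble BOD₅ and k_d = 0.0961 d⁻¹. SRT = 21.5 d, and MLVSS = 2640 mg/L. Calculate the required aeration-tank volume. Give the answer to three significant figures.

Steady-state biomass mass balance: V·X·(1 + k_d·θ_c) = Y·Q·(S₀ − S)·θ_c, so V = 0.671 × 672 × (1250 − 19.9) × 21.5 / [2640 × (1 + 0.0961 × 21.5)] = 1.19×10^7 / 8095 = 1473 m³.

V ≈ 1470 m³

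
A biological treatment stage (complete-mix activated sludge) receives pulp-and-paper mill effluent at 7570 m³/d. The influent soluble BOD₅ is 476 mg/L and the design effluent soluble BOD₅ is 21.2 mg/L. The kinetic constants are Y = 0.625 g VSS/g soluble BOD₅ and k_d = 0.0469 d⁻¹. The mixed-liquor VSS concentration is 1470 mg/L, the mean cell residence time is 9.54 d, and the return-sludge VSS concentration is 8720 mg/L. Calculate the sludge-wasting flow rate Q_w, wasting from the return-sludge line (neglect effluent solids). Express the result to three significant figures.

Q_w ≈ 170 m³/d

Steady-state biomass mass balance: V·X·(1 + k_d·θ_c) = Y·Q·(S₀ − S)·θ_c, so V = 0.625 × 7570 × (476 − 21.2) × 9.54 / [1470 × (1 + 0.0469 × 9.54)] = 2.05×10^7 / 2128 = 9648 m³.
θ_c = V·X/(Q_w·X_r) when wasting from the recycle, so Q_w = V·X/(θ_c·X_r) = 9648 × 1470 / (9.54 × 8720) = 170.5 m³/d.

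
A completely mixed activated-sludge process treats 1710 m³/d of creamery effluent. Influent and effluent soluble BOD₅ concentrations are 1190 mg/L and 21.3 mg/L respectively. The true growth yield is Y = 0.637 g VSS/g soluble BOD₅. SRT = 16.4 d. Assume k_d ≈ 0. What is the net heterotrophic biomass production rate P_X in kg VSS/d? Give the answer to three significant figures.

P_X ≈ 1270 kg VSS/d

With endogenous decay neglected, the observed yield equals the true yield: Y_obs = Y = 0.637 g VSS/g soluble BOD₅.
Mass of soluble BOD₅ removed per day: Q(S₀ − S) = 1710 × 1169 g/m³ = 1998 kg/d.
Biomass produced: P_X = Y_obs·Q·ΔS = 0.6370 × 1998 ≈ 1273 kg VSS/d.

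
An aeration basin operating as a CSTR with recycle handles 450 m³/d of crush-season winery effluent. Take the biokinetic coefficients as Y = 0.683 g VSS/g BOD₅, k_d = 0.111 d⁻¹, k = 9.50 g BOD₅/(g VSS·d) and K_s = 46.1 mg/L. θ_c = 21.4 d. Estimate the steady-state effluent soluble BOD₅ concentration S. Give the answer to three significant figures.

S ≈ 1.15 mg/L

For a completely mixed reactor with recycle the Lawrence–McCarty relation gives S = K_s·(1 + k_d·θ_c) / [θ_c·(Y·k − k_d) − 1] = 46.1 × (1 + 0.111 × 21.4) / [21.4 × (0.683 × 9.50 − 0.111) − 1] = 155.6 / 135.5 = 1.149 mg/L.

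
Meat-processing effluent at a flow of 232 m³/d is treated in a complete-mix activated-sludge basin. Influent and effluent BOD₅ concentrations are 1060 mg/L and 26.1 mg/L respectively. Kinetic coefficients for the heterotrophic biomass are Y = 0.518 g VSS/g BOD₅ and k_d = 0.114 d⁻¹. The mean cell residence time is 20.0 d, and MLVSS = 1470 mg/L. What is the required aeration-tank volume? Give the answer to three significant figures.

V ≈ 515 m³

Steady-state biomass mass balance: V·X·(1 + k_d·θ_c) = Y·Q·(S₀ − S)·θ_c, so V = 0.518 × 232 × (1060 − 26.1) × 20.0 / [1470 × (1 + 0.114 × 20.0)] = 2.48×10^6 / 4822 = 515.4 m³.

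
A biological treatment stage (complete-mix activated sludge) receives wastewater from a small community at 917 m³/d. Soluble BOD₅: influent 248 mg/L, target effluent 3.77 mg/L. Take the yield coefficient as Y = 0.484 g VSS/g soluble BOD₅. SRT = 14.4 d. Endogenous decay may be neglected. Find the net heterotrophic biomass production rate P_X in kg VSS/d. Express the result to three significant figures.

No decay correction is needed, so Y_obs = Y = 0.484.
ΔS = 248 − 3.77 = 244.2 mg/L, so the substrate removal rate is 917 × 244.2/1000 = 224.0 kg soluble BOD₅/d.
Biomass produced: P_X = Y_obs·Q·ΔS = 0.4840 × 224.0 ≈ 108.4 kg VSS/d.

P_X ≈ 108 kg VSS/d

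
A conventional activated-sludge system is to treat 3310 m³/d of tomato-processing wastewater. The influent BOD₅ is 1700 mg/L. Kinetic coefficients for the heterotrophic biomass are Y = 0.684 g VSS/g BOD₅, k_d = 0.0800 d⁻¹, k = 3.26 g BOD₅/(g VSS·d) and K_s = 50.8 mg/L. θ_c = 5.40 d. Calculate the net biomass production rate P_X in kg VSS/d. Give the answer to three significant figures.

From the Monod/SRT balance for a CMAS, S = K_s·(1+k_d θ_c)/[θ_c·(Y k − k_d) − 1] = 50.8 × (1 + 0.0800 × 5.40) / [5.40 × (0.684 × 3.26 − 0.0800) − 1] = 72.75 / 10.61 = 6.857 mg/L.
Correct the yield for decay: Y_obs = Y/(1 + k_d θ_c) = 0.684 / (1 + 0.0800 × 5.40) = 0.684 / 1.432 = 0.4777.
Q·(S₀ − S) = 3310 × (1700 − 6.86) × 10⁻³ = 5604 kg/d removed.
P_X = Y_obs · Q(S₀ − S) = 0.4777 × 5604 = 2677 kg VSS/d.

P_X ≈ 2680 kg VSS/d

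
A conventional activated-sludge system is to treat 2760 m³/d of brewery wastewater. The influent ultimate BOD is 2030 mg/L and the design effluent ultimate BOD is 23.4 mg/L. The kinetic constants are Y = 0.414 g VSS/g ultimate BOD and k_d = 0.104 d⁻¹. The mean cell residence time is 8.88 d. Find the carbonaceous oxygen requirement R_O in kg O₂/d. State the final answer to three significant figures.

R_O ≈ 3850 kg O₂/d

The observed yield is Y_obs = Y/(1 + k_d·θ_c) = 0.414 / (1 + 0.104 × 8.88) = 0.414 / 1.924 = 0.2152 g VSS per g ultimate BOD removed.
Substrate removed = Q·(S₀ − S) = 2760 m³/d × (2030 − 23.4) g/m³ = 5.54×10^6 g/d = 5538 kg/d.
Net sludge production P_X = 0.2152 × 5538 = 1192 kg VSS/d.
R_O = Q·(S₀ − S) − 1.42·P_X = 5538 − 1.42 × 1192 = 3846 kg O₂/d.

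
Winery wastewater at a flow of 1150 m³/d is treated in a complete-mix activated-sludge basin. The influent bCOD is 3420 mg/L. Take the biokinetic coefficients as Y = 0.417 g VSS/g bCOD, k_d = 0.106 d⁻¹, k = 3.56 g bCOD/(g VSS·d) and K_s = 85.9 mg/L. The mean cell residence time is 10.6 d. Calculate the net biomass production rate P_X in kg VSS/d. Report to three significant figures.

Effluent substrate depends only on kinetics and SRT: S = K_s(1 + k_d θ_c) / [θ_c(Yk − k_d) − 1] = 85.9 × (1 + 0.106 × 10.6) / [10.6 × (0.417 × 3.56 − 0.106) − 1] = 182.4 / 13.61 = 13.40 mg/L.
Observed yield with endogenous decay: Y_obs = Y / (1 + k_d·θ_c) = 0.417 / (1 + 0.106 × 10.6) = 0.417 / 2.124 = 0.1964 g VSS/g bCOD.
Q·(S₀ − S) = 1150 × (3420 − 13.4) × 10⁻³ = 3918 kg/d removed.
P_X = Y_obs · Q(S₀ − S) = 0.1964 × 3918 = 769.3 kg VSS/d.

P_X ≈ 769 kg VSS/d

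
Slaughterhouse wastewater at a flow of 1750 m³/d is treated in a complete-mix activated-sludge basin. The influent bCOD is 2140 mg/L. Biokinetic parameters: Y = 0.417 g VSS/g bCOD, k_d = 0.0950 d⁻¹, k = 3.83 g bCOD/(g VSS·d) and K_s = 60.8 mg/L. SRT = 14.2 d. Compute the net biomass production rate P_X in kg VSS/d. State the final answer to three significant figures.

P_X ≈ 663 kg VSS/d

For a completely mixed reactor with recycle the Lawrence–McCarty relation gives S = K_s·(1 + k_d·θ_c) / [θ_c·(Y·k − k_d) − 1] = 60.8 × (1 + 0.0950 × 14.2) / [14.2 × (0.417 × 3.83 − 0.0950) − 1] = 142.8 / 20.33 = 7.025 mg/L.
Observed yield with endogenous decay: Y_obs = Y / (1 + k_d·θ_c) = 0.417 / (1 + 0.0950 × 14.2) = 0.417 / 2.349 = 0.1775 g VSS/g bCOD.
ΔS = 2140 − 7.03 = 2133 mg/L, so the substrate removal rate is 1750 × 2133/1000 = 3733 kg bCOD/d.
P_X = Y_obs · Q(S₀ − S) = 0.1775 × 3733 = 662.6 kg VSS/d.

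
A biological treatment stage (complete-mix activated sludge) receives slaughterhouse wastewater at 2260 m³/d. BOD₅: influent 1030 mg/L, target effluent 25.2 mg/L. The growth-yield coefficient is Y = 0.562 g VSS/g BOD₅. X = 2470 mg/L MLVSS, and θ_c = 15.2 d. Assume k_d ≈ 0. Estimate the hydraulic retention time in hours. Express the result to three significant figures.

τ ≈ 83.4 h

Biomass mass balance (decay neglected): V·X = Y·Q·(S₀ − S)·θ_c, so V = 0.562 × 2260 × (1030 − 25.2) × 15.2 / 2470 = 7854 m³.
Hydraulic retention time τ = V/Q = 7854 / 2260 = 3.475 d = 83.40 h.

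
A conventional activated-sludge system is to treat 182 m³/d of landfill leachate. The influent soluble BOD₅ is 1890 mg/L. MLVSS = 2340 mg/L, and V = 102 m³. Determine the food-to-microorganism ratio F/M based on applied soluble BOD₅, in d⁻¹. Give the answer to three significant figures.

F/M = applied load / biomass = Q·S₀/(V·X) = 182 × 1890 / (102.0 × 2340) = 1.441 d⁻¹.

F/M ≈ 1.44 d⁻¹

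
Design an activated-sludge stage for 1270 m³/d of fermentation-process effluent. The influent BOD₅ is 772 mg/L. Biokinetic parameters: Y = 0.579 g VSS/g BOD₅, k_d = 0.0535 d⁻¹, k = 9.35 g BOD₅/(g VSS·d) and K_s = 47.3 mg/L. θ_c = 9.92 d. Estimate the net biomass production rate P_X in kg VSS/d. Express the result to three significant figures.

For a completely mixed reactor with recycle the Lawrence–McCarty relation gives S = K_s·(1 + k_d·θ_c) / [θ_c·(Y·k − k_d) − 1] = 47.3 × (1 + 0.0535 × 9.92) / [9.92 × (0.579 × 9.35 − 0.0535) − 1] = 72.40 / 52.17 = 1.388 mg/L.
Y_obs = Y / (1 + k_d θ_c) = 0.579 / (1 + 0.0535 × 9.92) = 0.579 / 1.531 = 0.3783.
Mass of BOD₅ removed per day: Q(S₀ − S) = 1270 × 770.6 g/m³ = 978.7 kg/d.
Biomass produced: P_X = Y_obs·Q·ΔS = 0.3783 × 978.7 ≈ 370.2 kg VSS/d.

P_X ≈ 370 kg VSS/d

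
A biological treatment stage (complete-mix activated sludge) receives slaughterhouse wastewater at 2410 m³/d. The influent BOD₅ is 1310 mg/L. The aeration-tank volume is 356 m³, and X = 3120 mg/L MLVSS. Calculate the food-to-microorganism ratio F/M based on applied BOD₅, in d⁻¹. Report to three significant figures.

Food-to-microorganism ratio F/M = Q S₀ / (V X) = 2410 × 1310 / (356.0 × 3120) = 2.842 d⁻¹.

F/M ≈ 2.84 d⁻¹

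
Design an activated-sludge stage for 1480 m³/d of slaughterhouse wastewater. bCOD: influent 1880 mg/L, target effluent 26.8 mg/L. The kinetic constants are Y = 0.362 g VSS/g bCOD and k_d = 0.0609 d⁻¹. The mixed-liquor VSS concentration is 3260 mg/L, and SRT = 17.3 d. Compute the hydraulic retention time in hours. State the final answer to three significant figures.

Steady-state biomass mass balance: V·X·(1 + k_d·θ_c) = Y·Q·(S₀ − S)·θ_c, so V = 0.362 × 1480 × (1880 − 26.8) × 17.3 / [3260 × (1 + 0.0609 × 17.3)] = 1.72×10^7 / 6695 = 2566 m³.
Hydraulic retention time τ = V/Q = 2566 / 1480 = 1.734 d = 41.61 h.

τ ≈ 41.6 h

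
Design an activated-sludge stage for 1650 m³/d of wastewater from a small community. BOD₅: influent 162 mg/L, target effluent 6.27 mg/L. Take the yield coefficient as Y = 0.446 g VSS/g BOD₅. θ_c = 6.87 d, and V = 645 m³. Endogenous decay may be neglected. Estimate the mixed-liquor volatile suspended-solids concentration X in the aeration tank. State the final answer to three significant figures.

Without decay, X = Y Q (S₀−S) θ_c / V = 0.446 × 1650 × (162 − 6.27) × 6.87 / 645 = 1221 mg/L.

X ≈ 1220 mg/L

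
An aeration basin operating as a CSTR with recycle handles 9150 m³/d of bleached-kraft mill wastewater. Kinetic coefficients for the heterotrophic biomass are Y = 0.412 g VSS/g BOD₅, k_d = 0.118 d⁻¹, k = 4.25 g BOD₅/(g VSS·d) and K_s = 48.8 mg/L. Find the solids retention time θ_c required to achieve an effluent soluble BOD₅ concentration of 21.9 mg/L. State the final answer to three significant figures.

From 1/θ_c = Y·k·S/(K_s + S) − k_d: Y·k·S/(K_s+S) = 0.412 × 4.25 × 21.9 / (48.8 + 21.9) = 0.5424 d⁻¹.
Then 1/θ_c = μ − k_d = 0.5424 − 0.118 = 0.4244 d⁻¹, giving θ_c = 2.356 d.

θ_c ≈ 2.36 d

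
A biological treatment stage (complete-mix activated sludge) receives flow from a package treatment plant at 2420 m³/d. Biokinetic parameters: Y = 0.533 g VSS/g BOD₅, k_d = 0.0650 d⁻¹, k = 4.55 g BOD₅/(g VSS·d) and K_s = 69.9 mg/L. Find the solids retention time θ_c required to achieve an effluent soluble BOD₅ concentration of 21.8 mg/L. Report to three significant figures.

θ_c ≈ 1.95 d

At the target effluent, Y k S/(K_s+S) = 0.533×4.55×21.8/91.70 = 0.5765 d⁻¹.
θ_c = 1/(μ − k_d) = 1/(0.5765 − 0.0650) = 1/0.5115 = 1.955 d.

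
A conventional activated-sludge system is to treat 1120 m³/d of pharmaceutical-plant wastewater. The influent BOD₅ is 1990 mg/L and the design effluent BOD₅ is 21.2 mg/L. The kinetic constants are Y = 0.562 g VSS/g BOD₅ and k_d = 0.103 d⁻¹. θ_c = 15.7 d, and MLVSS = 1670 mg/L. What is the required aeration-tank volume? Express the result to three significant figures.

V ≈ 4450 m³

Steady-state biomass mass balance: V·X·(1 + k_d·θ_c) = Y·Q·(S₀ − S)·θ_c, so V = 0.562 × 1120 × (1990 − 21.2) × 15.7 / [1670 × (1 + 0.103 × 15.7)] = 1.95×10^7 / 4371 = 4452 m³.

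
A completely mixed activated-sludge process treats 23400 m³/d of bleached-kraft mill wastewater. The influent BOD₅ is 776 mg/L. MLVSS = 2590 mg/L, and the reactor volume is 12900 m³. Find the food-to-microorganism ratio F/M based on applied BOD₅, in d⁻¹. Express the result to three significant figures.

F/M = applied load / biomass = Q·S₀/(V·X) = 23400 × 776 / (12900 × 2590) = 0.5435 d⁻¹.

F/M ≈ 0.543 d⁻¹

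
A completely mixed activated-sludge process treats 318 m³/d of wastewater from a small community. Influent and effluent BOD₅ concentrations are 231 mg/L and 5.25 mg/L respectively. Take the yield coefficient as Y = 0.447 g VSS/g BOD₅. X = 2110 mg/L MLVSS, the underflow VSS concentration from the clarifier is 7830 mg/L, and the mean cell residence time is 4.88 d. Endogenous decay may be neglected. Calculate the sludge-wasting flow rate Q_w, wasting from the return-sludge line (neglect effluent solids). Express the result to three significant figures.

Biomass mass balance (decay neglected): V·X = Y·Q·(S₀ − S)·θ_c, so V = 0.447 × 318 × (231 − 5.25) × 4.88 / 2110 = 74.22 m³.
Wasting from the return line (neglecting effluent solids): Q_w = V·X / (θ_c·X_r) = 74.22 × 2110 / (4.88 × 7830) = 4.098 m³/d.

Q_w ≈ 4.10 m³/d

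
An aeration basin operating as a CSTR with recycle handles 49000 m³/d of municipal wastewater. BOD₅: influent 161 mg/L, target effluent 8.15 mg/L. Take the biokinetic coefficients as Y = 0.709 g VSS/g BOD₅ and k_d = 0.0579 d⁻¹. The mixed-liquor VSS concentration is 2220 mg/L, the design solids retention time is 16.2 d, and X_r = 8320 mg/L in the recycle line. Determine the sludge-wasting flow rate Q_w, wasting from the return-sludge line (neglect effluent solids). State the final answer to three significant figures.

Q_w ≈ 329 m³/d

Steady-state biomass mass balance: V·X·(1 + k_d·θ_c) = Y·Q·(S₀ − S)·θ_c, so V = 0.709 × 49000 × (161 − 8.15) × 16.2 / [2220 × (1 + 0.0579 × 16.2)] = 8.6×10^7 / 4302 = 19995 m³.
Q_w = (V·X)/(θ_c X_r) = 19995 × 2220 / (16.2 × 8320) = 329.3 m³/d.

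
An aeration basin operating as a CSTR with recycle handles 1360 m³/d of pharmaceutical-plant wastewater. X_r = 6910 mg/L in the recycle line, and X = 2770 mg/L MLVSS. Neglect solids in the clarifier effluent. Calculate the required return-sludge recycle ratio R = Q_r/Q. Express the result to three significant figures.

R ≈ 0.669

Solids balance on the clarifier gives (1+R)X = R·X_r, so R = X/(X_r − X) = 2770 / (6910 − 2770) = 0.6691.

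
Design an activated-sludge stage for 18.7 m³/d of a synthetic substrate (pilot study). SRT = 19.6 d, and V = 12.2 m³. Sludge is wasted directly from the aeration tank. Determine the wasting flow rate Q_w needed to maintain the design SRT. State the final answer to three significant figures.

Q_w ≈ 0.622 m³/d

Wasting from the aeration tank: Q_w = V / θ_c = 12.20 / 19.6 = 0.6224 m³/d.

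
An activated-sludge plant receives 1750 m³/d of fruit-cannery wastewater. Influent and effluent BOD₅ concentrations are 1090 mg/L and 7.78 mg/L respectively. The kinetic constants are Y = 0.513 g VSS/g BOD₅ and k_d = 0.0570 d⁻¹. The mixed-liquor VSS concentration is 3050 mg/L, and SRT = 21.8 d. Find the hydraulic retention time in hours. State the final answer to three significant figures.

τ ≈ 42.5 h

Steady-state biomass mass balance: V·X·(1 + k_d·θ_c) = Y·Q·(S₀ − S)·θ_c, so V = 0.513 × 1750 × (1090 − 7.78) × 21.8 / [3050 × (1 + 0.0570 × 21.8)] = 2.12×10^7 / 6840 = 3097 m³.
Hydraulic retention time τ = V/Q = 3097 / 1750 = 1.769 d = 42.47 h.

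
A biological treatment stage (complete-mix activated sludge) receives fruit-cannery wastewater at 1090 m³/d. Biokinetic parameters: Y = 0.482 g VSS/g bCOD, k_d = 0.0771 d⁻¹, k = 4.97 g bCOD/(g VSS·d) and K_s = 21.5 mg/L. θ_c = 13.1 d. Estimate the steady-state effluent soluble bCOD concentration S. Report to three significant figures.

S ≈ 1.47 mg/L

Effluent substrate depends only on kinetics and SRT: S = K_s(1 + k_d θ_c) / [θ_c(Yk − k_d) − 1] = 21.5 × (1 + 0.0771 × 13.1) / [13.1 × (0.482 × 4.97 − 0.0771) − 1] = 43.22 / 29.37 = 1.471 mg/L.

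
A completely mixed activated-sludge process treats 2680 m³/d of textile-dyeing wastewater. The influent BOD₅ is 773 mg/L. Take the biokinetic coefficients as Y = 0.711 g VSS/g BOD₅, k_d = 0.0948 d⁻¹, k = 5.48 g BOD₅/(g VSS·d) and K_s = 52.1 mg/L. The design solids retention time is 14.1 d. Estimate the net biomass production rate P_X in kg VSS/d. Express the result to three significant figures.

Effluent substrate depends only on kinetics and SRT: S = K_s(1 + k_d θ_c) / [θ_c(Yk − k_d) − 1] = 52.1 × (1 + 0.0948 × 14.1) / [14.1 × (0.711 × 5.48 − 0.0948) − 1] = 121.7 / 52.60 = 2.314 mg/L.
Y_obs = Y / (1 + k_d θ_c) = 0.711 / (1 + 0.0948 × 14.1) = 0.711 / 2.337 = 0.3043.
ΔS = 773 − 2.31 = 770.7 mg/L, so the substrate removal rate is 2680 × 770.7/1000 = 2065 kg BOD₅/d.
Biomass produced: P_X = Y_obs·Q·ΔS = 0.3043 × 2065 ≈ 628.5 kg VSS/d.

P_X ≈ 628 kg VSS/d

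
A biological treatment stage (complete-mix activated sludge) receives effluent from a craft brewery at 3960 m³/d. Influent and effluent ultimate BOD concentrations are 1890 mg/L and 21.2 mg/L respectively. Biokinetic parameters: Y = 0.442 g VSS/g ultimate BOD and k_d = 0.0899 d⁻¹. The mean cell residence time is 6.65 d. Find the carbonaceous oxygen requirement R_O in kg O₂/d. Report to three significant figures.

R_O ≈ 4490 kg O₂/d

Correct the yield for decay: Y_obs = Y/(1 + k_d θ_c) = 0.442 / (1 + 0.0899 × 6.65) = 0.442 / 1.598 = 0.2766.
Mass of ultimate BOD removed per day: Q(S₀ − S) = 3960 × 1869 g/m³ = 7400 kg/d.
Biomass synthesised: P_X = Y_obs × 7400 = 2047 kg VSS/d.
R_O = Q·ΔS − 1.42 P_X = 7400 − 2907 = 4494 kg O₂/d.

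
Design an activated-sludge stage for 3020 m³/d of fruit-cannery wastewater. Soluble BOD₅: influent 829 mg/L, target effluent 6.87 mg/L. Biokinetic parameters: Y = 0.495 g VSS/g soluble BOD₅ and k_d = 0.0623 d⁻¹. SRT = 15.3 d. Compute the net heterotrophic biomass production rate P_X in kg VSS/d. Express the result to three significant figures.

Observed yield with endogenous decay: Y_obs = Y / (1 + k_d·θ_c) = 0.495 / (1 + 0.0623 × 15.3) = 0.495 / 1.953 = 0.2534 g VSS/g soluble BOD₅.
Mass of soluble BOD₅ removed per day: Q(S₀ − S) = 3020 × 822.1 g/m³ = 2483 kg/d.
Biomass produced: P_X = Y_obs·Q·ΔS = 0.2534 × 2483 ≈ 629.2 kg VSS/d.

P_X ≈ 629 kg VSS/d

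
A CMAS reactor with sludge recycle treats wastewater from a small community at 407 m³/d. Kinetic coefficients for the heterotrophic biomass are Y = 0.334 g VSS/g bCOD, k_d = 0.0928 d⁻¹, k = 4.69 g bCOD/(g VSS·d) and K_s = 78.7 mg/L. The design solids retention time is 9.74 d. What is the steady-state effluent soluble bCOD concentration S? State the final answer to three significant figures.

S ≈ 11.2 mg/L

Effluent substrate depends only on kinetics and SRT: S = K_s(1 + k_d θ_c) / [θ_c(Yk − k_d) − 1] = 78.7 × (1 + 0.0928 × 9.74) / [9.74 × (0.334 × 4.69 − 0.0928) − 1] = 149.8 / 13.35 = 11.22 mg/L.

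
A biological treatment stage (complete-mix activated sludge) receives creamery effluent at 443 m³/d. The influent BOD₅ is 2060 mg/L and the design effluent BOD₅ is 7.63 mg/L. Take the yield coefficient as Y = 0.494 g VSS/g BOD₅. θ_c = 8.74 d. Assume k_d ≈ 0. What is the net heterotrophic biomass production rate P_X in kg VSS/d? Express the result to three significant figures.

P_X ≈ 449 kg VSS/d

No decay correction is needed, so Y_obs = Y = 0.494.
ΔS = 2060 − 7.63 = 2052 mg/L, so the substrate removal rate is 443 × 2052/1000 = 909.2 kg BOD₅/d.
So the net sludge growth is P_X = 0.4940 × 909.2 = 449.1 kg VSS/d.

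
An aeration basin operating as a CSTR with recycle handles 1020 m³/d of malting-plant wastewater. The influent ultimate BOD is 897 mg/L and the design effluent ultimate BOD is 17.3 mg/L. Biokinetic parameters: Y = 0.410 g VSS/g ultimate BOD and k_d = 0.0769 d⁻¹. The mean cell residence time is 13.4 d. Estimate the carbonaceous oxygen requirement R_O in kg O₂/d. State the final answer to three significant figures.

R_O ≈ 640 kg O₂/d

The observed yield is Y_obs = Y/(1 + k_d·θ_c) = 0.410 / (1 + 0.0769 × 13.4) = 0.410 / 2.030 = 0.2019 g VSS per g ultimate BOD removed.
Q·(S₀ − S) = 1020 × (897 − 17.3) × 10⁻³ = 897.3 kg/d removed.
Net sludge production P_X = 0.2019 × 897.3 = 181.2 kg VSS/d.
Carbonaceous O₂ demand = substrate oxidised − cell-mass equivalent = 897.3 − 1.42 × 181.2 = 640.0 kg O₂/d.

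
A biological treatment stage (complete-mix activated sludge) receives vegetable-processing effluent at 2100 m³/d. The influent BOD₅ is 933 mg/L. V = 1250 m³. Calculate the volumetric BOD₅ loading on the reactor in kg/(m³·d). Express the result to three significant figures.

L_v ≈ 1.57 kg BOD₅/(m³·d)

Volumetric loading L_v = Q·S₀ / V = 2100 × 933 g/m³ / 1250 m³ = 1567 g/(m³·d) = 1.567 kg BOD₅/(m³·d).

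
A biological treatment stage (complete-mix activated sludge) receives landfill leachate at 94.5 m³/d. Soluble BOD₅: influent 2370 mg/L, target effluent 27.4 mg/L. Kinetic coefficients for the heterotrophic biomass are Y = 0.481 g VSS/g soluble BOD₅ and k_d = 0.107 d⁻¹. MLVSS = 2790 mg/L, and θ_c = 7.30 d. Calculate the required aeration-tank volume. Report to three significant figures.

From the SRT design equation V = Y Q (S₀−S) θ_c / [X (1 + k_d θ_c)] = 0.481 × 94.5 × (2370 − 27.4) × 7.30 / [2790 × (1 + 0.107 × 7.30)] = 7.77×10^5 / 4969 = 156.4 m³.

V ≈ 156 m³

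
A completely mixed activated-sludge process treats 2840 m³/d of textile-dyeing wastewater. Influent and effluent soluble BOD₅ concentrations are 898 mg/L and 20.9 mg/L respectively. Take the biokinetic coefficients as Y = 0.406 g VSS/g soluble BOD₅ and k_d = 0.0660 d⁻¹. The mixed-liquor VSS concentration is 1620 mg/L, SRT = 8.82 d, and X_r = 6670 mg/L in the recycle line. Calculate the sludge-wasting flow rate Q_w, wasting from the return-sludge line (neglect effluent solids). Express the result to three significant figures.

Q_w ≈ 95.8 m³/d

Steady-state biomass mass balance: V·X·(1 + k_d·θ_c) = Y·Q·(S₀ − S)·θ_c, so V = 0.406 × 2840 × (898 − 20.9) × 8.82 / [1620 × (1 + 0.0660 × 8.82)] = 8.92×10^6 / 2563 = 3480 m³.
Wasting from the return line (neglecting effluent solids): Q_w = V·X / (θ_c·X_r) = 3480 × 1620 / (8.82 × 6670) = 95.84 m³/d.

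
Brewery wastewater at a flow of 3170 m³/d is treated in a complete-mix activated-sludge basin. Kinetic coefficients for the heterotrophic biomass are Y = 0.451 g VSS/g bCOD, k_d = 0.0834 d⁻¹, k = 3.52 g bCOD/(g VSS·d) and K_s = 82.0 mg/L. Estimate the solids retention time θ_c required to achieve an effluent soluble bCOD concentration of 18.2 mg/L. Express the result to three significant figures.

Specific growth rate at S = 18.2 mg/L: μ = YkS/(K_s+S) = 0.451·3.52·18.2/(82.0+18.2) = 0.2884 d⁻¹.
1/θ_c = 0.2884 − 0.0834 = 0.2050 d⁻¹, so θ_c = 4.879 d.

θ_c ≈ 4.88 d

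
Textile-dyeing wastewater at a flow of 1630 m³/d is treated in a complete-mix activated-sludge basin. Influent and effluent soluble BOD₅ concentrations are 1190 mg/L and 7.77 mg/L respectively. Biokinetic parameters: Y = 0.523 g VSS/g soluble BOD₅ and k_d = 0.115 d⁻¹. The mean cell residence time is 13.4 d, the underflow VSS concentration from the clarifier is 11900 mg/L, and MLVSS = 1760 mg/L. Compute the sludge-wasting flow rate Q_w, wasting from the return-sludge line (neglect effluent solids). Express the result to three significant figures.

Rearranging the biomass balance for a CMAS with decay, V = Y·Q·ΔS·θ_c / [X·(1+k_d θ_c)] = 0.523 × 1630 × (1190 − 7.77) × 13.4 / [1760 × (1 + 0.115 × 13.4)] = 1.35×10^7 / 4472 = 3020 m³.
Wasting from the return line (neglecting effluent solids): Q_w = V·X / (θ_c·X_r) = 3020 × 1760 / (13.4 × 11900) = 33.33 m³/d.

Q_w ≈ 33.3 m³/d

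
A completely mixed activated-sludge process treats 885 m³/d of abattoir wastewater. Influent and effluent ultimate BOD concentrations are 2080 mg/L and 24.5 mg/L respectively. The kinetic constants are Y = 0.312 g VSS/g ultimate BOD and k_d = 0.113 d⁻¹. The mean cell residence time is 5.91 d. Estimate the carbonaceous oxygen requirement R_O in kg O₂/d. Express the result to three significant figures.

R_O ≈ 1340 kg O₂/d

Correct the yield for decay: Y_obs = Y/(1 + k_d θ_c) = 0.312 / (1 + 0.113 × 5.91) = 0.312 / 1.668 = 0.1871.
Substrate removed = Q·(S₀ − S) = 885 m³/d × (2080 − 24.5) g/m³ = 1.82×10^6 g/d = 1819 kg/d.
Net sludge production P_X = 0.1871 × 1819 = 340.3 kg VSS/d.
Carbonaceous O₂ demand = substrate oxidised − cell-mass equivalent = 1819 − 1.42 × 340.3 = 1336 kg O₂/d.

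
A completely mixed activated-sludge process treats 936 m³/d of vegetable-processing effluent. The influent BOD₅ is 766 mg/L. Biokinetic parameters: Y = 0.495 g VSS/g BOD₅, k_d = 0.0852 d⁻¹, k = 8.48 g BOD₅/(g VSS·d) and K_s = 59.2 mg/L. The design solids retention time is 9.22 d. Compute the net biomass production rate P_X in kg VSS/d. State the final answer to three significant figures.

Effluent substrate depends only on kinetics and SRT: S = K_s(1 + k_d θ_c) / [θ_c(Yk − k_d) − 1] = 59.2 × (1 + 0.0852 × 9.22) / [9.22 × (0.495 × 8.48 − 0.0852) − 1] = 105.7 / 36.92 = 2.863 mg/L.
The observed yield is Y_obs = Y/(1 + k_d·θ_c) = 0.495 / (1 + 0.0852 × 9.22) = 0.495 / 1.786 = 0.2772 g VSS per g BOD₅ removed.
Substrate removed = Q·(S₀ − S) = 936 m³/d × (766 − 2.86) g/m³ = 7.14×10^5 g/d = 714.3 kg/d.
Biomass produced: P_X = Y_obs·Q·ΔS = 0.2772 × 714.3 ≈ 198.0 kg VSS/d.

P_X ≈ 198 kg VSS/d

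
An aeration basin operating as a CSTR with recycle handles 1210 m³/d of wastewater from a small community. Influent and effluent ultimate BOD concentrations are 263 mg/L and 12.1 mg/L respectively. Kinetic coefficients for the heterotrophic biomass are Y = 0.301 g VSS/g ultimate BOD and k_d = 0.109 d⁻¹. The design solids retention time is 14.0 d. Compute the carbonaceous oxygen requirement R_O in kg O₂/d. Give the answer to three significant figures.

Y_obs = Y / (1 + k_d θ_c) = 0.301 / (1 + 0.109 × 14.0) = 0.301 / 2.526 = 0.1192.
Substrate removed = Q·(S₀ − S) = 1210 m³/d × (263 − 12.1) g/m³ = 3.04×10^5 g/d = 303.6 kg/d.
P_X = Y_obs·Q·(S₀ − S) = 0.1192 × 303.6 = 36.18 kg VSS/d.
R_O = Q·(S₀ − S) − 1.42·P_X = 303.6 − 1.42 × 36.18 = 252.2 kg O₂/d.

R_O ≈ 252 kg O₂/d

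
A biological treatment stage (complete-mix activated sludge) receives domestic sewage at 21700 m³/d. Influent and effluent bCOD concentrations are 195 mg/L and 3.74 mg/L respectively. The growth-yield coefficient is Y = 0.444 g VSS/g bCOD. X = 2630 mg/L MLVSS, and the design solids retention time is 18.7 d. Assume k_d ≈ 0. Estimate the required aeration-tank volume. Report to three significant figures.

V·X = Y·Q·ΔS·θ_c gives V = 0.444 × 21700 × (195 − 3.74) × 18.7 / 2630 = 13102 m³.

V ≈ 13100 m³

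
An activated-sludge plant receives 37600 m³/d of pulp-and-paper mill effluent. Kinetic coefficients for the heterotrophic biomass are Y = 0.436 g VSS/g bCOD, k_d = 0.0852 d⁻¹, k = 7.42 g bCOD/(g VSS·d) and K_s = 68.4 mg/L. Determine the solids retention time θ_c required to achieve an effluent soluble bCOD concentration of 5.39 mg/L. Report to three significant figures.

θ_c ≈ 6.62 d

Specific growth rate at S = 5.39 mg/L: μ = YkS/(K_s+S) = 0.436·7.42·5.39/(68.4+5.39) = 0.2363 d⁻¹.
θ_c = 1/(μ − k_d) = 1/(0.2363 − 0.0852) = 1/0.1511 = 6.618 d.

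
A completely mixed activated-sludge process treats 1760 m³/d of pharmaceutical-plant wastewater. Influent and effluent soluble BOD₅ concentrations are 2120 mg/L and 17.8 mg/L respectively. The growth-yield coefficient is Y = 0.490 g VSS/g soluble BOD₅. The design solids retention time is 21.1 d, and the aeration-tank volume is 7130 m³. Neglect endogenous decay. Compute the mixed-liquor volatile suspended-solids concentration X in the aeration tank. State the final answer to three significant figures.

X ≈ 5370 mg/L

Without decay, X = Y Q (S₀−S) θ_c / V = 0.490 × 1760 × (2120 − 17.8) × 21.1 / 7130 = 5365 mg/L.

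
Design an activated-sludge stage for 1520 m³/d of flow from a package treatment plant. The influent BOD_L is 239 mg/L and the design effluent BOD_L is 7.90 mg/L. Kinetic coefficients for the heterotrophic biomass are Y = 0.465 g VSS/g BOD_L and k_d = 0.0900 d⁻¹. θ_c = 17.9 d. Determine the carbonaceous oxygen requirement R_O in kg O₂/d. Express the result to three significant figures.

Observed yield with endogenous decay: Y_obs = Y / (1 + k_d·θ_c) = 0.465 / (1 + 0.0900 × 17.9) = 0.465 / 2.611 = 0.1781 g VSS/g BOD_L.
Mass of BOD_L removed per day: Q(S₀ − S) = 1520 × 231.1 g/m³ = 351.3 kg/d.
Biomass synthesised: P_X = Y_obs × 351.3 = 62.56 kg VSS/d.
R_O = Q·ΔS − 1.42 P_X = 351.3 − 88.83 = 262.4 kg O₂/d.

R_O ≈ 262 kg O₂/d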